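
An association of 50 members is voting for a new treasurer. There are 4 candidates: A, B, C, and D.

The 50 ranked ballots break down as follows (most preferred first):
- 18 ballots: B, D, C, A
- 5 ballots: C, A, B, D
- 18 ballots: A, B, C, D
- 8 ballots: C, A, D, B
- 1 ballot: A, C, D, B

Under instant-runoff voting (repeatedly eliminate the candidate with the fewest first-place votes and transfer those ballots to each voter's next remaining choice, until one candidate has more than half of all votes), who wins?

A

Round 1: A 19, B 18, C 13, D 0. D eliminated.
Round 2: A 19, B 18, C 13. C eliminated.
Round 3: A 32, B 18. A has a majority (≥26).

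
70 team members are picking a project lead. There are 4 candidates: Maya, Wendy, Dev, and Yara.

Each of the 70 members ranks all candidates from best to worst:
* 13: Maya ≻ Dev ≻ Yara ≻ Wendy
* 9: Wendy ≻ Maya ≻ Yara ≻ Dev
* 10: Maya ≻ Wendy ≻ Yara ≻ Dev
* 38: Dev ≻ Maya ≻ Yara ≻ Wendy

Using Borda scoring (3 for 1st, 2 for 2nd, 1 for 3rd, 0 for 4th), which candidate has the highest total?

Maya

Maya: 13×3 + 9×2 + 10×3 + 38×2 = 163
Wendy: 13×0 + 9×3 + 10×2 + 38×0 = 47
Dev: 13×2 + 9×0 + 10×0 + 38×3 = 140
Yara: 13×1 + 9×1 + 10×1 + 38×1 = 70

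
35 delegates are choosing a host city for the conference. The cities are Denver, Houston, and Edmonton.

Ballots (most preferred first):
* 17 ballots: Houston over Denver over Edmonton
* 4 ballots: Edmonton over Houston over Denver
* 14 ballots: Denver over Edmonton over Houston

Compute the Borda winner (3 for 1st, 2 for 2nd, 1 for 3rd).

Denver: 17×2 + 4×1 + 14×3 = 80
Houston: 17×3 + 4×2 + 14×1 = 73
Edmonton: 17×1 + 4×3 + 14×2 = 57

Denver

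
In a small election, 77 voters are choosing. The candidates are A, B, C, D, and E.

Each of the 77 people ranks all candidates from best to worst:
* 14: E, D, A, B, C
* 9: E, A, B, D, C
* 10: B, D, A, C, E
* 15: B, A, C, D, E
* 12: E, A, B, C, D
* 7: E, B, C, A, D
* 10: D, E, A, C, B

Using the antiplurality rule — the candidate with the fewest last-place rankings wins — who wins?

Last-place votes: A 0, B 10, C 23, D 19, E 25.

A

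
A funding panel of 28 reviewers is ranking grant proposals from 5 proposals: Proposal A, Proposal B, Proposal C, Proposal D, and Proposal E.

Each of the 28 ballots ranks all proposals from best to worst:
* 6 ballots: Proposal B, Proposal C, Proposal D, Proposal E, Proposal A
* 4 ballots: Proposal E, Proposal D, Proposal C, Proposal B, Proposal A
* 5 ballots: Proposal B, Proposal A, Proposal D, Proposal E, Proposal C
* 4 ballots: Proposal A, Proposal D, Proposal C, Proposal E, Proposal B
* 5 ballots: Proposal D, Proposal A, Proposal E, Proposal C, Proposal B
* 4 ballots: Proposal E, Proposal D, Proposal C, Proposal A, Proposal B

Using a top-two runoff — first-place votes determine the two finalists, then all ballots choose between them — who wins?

Proposal E

Round 1 first-place votes: Proposal A 4, Proposal B 11, Proposal C 0, Proposal D 5, Proposal E 8. Proposal B and Proposal E advance.
Runoff: Proposal B is ranked above Proposal E on 11 ballots, Proposal E above Proposal B on 17.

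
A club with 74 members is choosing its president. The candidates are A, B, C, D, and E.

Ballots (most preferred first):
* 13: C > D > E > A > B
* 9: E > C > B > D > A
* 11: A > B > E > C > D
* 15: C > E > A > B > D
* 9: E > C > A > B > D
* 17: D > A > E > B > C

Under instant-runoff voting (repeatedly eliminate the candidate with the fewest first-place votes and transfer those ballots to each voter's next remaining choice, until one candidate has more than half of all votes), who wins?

Round 1: A 11, B 0, C 28, D 17, E 18. B eliminated.
Round 2: A 11, C 28, D 17, E 18. A eliminated.
Round 3: C 28, D 17, E 29. D eliminated.
Round 4: C 28, E 46. E has a majority (≥38).

E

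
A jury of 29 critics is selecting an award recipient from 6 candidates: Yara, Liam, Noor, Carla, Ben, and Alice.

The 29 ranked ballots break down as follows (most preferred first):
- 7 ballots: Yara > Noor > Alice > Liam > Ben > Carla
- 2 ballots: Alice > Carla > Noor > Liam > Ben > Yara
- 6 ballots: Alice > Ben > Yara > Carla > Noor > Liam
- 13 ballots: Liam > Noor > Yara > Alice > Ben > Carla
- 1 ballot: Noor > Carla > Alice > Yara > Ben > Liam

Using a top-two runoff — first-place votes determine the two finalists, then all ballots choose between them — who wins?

Round 1 first-place votes: Yara 7, Liam 13, Noor 1, Carla 0, Ben 0, Alice 8. Liam and Alice advance.
Runoff: Liam is ranked above Alice on 13 ballots, Alice above Liam on 16.

Alice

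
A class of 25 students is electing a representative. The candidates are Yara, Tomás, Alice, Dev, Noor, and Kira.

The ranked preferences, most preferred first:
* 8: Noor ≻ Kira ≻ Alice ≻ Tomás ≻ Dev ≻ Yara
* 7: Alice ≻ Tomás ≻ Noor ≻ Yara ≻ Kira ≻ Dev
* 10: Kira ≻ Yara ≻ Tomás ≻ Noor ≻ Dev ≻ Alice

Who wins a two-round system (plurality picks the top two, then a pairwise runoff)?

Round 1 first-place votes: Yara 0, Tomás 0, Alice 7, Dev 0, Noor 8, Kira 10. Kira and Noor advance.
Runoff: Kira is ranked above Noor on 10 ballots, Noor above Kira on 15.

Noor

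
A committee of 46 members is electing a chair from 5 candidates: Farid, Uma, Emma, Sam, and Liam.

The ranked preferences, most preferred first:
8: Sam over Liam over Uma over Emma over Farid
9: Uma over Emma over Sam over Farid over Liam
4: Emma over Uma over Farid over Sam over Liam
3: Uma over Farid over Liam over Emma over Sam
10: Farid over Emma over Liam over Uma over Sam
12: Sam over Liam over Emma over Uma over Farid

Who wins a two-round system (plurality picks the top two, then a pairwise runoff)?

Round 1 first-place votes: Farid 10, Uma 12, Emma 4, Sam 20, Liam 0. Sam and Uma advance.
Runoff: Sam is ranked above Uma on 20 ballots, Uma above Sam on 26.

Uma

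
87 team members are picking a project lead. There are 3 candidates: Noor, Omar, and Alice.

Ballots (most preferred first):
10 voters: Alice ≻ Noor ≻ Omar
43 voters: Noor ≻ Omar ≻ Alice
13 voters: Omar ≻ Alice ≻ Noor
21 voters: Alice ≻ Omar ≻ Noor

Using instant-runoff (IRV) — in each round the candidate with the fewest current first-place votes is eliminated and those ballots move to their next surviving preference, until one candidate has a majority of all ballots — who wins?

Round 1: Noor 43, Omar 13, Alice 31. Omar eliminated.
Round 2: Noor 43, Alice 44. Alice has a majority (≥44).

Alice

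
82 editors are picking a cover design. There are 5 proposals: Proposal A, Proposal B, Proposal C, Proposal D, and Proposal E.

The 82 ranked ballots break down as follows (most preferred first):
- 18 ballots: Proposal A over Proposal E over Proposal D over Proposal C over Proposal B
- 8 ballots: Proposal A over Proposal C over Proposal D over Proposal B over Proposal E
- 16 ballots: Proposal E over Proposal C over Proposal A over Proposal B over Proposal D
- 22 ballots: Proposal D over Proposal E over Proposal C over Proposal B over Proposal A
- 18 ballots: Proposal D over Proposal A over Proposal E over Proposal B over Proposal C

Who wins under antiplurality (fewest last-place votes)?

Proposal E

Last-place votes: Proposal A 22, Proposal B 18, Proposal C 18, Proposal D 16, Proposal E 8.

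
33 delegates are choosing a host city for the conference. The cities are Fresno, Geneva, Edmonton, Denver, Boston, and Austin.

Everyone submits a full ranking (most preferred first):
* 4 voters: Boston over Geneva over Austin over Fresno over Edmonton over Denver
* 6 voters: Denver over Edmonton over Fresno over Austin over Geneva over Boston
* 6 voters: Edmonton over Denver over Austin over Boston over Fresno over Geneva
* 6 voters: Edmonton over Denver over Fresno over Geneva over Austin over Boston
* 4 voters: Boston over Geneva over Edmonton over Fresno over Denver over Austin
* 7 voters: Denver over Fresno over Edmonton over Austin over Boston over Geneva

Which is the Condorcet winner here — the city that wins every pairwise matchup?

Edmonton vs Fresno: 22–11
Edmonton vs Geneva: 25–8
Edmonton vs Denver: 20–13
Edmonton vs Boston: 25–8
Edmonton vs Austin: 29–4
Edmonton beats every other city.

Edmonton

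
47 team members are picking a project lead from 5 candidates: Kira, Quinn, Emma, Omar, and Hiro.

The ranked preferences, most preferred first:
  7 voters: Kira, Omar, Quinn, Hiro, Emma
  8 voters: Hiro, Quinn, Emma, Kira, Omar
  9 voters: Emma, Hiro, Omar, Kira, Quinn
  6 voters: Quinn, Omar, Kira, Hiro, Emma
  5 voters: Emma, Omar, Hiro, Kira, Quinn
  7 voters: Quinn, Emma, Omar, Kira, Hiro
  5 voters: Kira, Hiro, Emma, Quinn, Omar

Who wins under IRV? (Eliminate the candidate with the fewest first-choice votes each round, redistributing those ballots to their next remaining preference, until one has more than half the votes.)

Quinn

Round 1: Kira 12, Quinn 13, Emma 14, Omar 0, Hiro 8. Omar eliminated.
Round 2: Kira 12, Quinn 13, Emma 14, Hiro 8. Hiro eliminated.
Round 3: Kira 12, Quinn 21, Emma 14. Kira eliminated.
Round 4: Quinn 28, Emma 19. Quinn has a majority (≥24).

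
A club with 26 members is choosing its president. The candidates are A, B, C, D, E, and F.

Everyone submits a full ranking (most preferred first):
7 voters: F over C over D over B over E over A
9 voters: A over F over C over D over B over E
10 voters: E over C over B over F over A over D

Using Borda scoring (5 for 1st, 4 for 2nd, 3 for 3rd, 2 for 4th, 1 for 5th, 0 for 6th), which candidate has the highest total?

A: 7×0 + 9×5 + 10×1 = 55
B: 7×2 + 9×1 + 10×3 = 53
C: 7×4 + 9×3 + 10×4 = 95
D: 7×3 + 9×2 + 10×0 = 39
E: 7×1 + 9×0 + 10×5 = 57
F: 7×5 + 9×4 + 10×2 = 91

C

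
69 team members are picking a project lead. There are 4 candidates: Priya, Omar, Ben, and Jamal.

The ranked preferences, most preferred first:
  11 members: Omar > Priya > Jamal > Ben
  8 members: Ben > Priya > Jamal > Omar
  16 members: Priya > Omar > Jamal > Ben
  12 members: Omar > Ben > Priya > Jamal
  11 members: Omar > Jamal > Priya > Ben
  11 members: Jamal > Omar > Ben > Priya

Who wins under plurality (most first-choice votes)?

First-place votes: Priya 16, Omar 34, Ben 8, Jamal 11.

Omar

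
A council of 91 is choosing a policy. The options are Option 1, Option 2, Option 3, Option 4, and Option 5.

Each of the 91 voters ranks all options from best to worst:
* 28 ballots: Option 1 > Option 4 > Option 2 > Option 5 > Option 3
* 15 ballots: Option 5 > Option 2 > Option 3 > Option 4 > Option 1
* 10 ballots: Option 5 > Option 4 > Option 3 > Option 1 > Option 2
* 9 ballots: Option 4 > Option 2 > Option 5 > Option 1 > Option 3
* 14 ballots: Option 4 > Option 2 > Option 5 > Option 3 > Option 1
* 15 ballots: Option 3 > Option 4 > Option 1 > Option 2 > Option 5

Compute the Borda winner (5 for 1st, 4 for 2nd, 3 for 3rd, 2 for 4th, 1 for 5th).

Option 1: 28×5 + 15×1 + 10×2 + 9×2 + 14×1 + 15×3 = 252
Option 2: 28×3 + 15×4 + 10×1 + 9×4 + 14×4 + 15×2 = 276
Option 3: 28×1 + 15×3 + 10×3 + 9×1 + 14×2 + 15×5 = 215
Option 4: 28×4 + 15×2 + 10×4 + 9×5 + 14×5 + 15×4 = 357
Option 5: 28×2 + 15×5 + 10×5 + 9×3 + 14×3 + 15×1 = 265

Option 4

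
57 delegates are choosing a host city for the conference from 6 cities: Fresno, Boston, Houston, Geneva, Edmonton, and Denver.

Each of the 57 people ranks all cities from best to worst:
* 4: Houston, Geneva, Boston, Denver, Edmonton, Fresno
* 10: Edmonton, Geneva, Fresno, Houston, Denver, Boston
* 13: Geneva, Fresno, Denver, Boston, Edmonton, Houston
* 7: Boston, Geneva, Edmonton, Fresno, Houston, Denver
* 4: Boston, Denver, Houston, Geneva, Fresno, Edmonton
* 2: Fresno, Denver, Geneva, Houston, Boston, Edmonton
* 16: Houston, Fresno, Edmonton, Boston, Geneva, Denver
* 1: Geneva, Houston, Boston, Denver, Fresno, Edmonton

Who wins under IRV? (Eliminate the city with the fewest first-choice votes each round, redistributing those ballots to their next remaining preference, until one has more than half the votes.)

Round 1: Fresno 2, Boston 11, Houston 20, Geneva 14, Edmonton 10, Denver 0. Denver eliminated.
Round 2: Fresno 2, Boston 11, Houston 20, Geneva 14, Edmonton 10. Fresno eliminated.
Round 3: Boston 11, Houston 20, Geneva 16, Edmonton 10. Edmonton eliminated.
Round 4: Boston 11, Houston 20, Geneva 26. Boston eliminated.
Round 5: Houston 24, Geneva 33. Geneva has a majority (≥29).

Geneva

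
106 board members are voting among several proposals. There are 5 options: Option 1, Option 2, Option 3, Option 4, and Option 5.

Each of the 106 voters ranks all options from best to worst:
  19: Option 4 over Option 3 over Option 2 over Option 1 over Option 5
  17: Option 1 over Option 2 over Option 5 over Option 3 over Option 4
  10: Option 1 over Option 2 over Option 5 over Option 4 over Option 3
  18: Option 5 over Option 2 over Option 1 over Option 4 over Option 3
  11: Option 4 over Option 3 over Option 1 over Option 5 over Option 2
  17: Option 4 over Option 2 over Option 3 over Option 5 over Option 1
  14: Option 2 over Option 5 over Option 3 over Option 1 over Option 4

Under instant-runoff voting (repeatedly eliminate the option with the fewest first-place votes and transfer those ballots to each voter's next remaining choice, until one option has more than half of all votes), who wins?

Option 5

Round 1: Option 1 27, Option 2 14, Option 3 0, Option 4 47, Option 5 18. Option 3 eliminated.
Round 2: Option 1 27, Option 2 14, Option 4 47, Option 5 18. Option 2 eliminated.
Round 3: Option 1 27, Option 4 47, Option 5 32. Option 1 eliminated.
Round 4: Option 4 47, Option 5 59. Option 5 has a majority (≥54).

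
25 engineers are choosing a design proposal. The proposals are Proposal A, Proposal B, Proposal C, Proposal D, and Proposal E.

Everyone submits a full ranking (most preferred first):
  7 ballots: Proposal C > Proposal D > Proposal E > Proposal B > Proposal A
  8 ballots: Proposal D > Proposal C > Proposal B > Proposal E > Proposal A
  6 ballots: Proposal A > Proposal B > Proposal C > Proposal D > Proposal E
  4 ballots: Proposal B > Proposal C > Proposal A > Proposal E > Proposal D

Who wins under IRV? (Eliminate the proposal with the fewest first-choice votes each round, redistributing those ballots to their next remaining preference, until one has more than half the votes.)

Proposal C

Round 1: Proposal A 6, Proposal B 4, Proposal C 7, Proposal D 8, Proposal E 0. Proposal E eliminated.
Round 2: Proposal A 6, Proposal B 4, Proposal C 7, Proposal D 8. Proposal B eliminated.
Round 3: Proposal A 6, Proposal C 11, Proposal D 8. Proposal A eliminated.
Round 4: Proposal C 17, Proposal D 8. Proposal C has a majority (≥13).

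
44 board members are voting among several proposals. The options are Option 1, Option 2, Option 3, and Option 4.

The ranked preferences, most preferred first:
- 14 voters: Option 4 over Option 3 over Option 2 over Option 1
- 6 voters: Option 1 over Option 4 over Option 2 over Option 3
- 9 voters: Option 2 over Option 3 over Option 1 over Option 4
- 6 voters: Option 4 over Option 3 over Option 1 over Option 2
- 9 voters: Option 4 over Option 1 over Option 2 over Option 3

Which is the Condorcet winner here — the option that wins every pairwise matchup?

Option 4

Option 4 vs Option 1: 29–15
Option 4 vs Option 2: 35–9
Option 4 vs Option 3: 35–9
Option 4 beats every other option.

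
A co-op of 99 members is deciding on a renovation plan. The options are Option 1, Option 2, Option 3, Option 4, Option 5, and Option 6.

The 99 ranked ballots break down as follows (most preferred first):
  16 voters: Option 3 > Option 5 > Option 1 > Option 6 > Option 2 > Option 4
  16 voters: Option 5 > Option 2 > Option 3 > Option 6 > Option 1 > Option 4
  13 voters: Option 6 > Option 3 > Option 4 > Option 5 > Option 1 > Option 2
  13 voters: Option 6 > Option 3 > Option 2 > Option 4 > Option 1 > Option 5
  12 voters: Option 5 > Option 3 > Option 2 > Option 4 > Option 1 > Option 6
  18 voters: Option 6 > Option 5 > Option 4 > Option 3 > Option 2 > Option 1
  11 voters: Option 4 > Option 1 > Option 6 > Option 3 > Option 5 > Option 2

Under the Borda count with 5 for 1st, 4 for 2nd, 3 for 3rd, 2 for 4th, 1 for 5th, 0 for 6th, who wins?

Option 3

Option 1: 16×3 + 16×1 + 13×1 + 13×1 + 12×1 + 18×0 + 11×4 = 146
Option 2: 16×1 + 16×4 + 13×0 + 13×3 + 12×3 + 18×1 + 11×0 = 173
Option 3: 16×5 + 16×3 + 13×4 + 13×4 + 12×4 + 18×2 + 11×2 = 338
Option 4: 16×0 + 16×0 + 13×3 + 13×2 + 12×2 + 18×3 + 11×5 = 198
Option 5: 16×4 + 16×5 + 13×2 + 13×0 + 12×5 + 18×4 + 11×1 = 313
Option 6: 16×2 + 16×2 + 13×5 + 13×5 + 12×0 + 18×5 + 11×3 = 317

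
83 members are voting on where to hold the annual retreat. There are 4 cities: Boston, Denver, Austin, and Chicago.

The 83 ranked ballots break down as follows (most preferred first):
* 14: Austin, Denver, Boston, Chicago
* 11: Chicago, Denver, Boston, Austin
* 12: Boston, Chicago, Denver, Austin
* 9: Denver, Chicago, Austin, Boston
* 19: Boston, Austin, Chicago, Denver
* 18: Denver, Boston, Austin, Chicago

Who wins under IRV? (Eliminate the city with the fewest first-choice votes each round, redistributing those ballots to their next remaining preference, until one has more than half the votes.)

Round 1: Boston 31, Denver 27, Austin 14, Chicago 11. Chicago eliminated.
Round 2: Boston 31, Denver 38, Austin 14. Austin eliminated.
Round 3: Boston 31, Denver 52. Denver has a majority (≥42).

Denver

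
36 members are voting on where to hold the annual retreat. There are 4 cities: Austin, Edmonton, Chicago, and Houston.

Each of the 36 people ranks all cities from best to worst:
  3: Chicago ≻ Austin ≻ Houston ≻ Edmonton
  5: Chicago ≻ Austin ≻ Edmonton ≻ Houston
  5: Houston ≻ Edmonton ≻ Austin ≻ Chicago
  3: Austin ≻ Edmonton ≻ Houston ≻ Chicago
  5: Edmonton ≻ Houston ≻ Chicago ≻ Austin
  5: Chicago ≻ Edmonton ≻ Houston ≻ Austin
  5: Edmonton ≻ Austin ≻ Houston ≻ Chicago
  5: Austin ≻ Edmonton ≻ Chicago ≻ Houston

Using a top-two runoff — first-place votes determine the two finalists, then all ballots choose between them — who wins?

Edmonton

Round 1 first-place votes: Austin 8, Edmonton 10, Chicago 13, Houston 5. Chicago and Edmonton advance.
Runoff: Chicago is ranked above Edmonton on 13 ballots, Edmonton above Chicago on 23.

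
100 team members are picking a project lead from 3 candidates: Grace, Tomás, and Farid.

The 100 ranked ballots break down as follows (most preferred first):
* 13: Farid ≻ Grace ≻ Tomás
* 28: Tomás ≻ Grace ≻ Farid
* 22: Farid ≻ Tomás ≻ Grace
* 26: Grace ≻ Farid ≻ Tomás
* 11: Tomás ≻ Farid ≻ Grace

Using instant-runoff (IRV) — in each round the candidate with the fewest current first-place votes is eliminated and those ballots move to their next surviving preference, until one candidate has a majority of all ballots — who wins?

Farid

Round 1: Grace 26, Tomás 39, Farid 35. Grace eliminated.
Round 2: Tomás 39, Farid 61. Farid has a majority (≥51).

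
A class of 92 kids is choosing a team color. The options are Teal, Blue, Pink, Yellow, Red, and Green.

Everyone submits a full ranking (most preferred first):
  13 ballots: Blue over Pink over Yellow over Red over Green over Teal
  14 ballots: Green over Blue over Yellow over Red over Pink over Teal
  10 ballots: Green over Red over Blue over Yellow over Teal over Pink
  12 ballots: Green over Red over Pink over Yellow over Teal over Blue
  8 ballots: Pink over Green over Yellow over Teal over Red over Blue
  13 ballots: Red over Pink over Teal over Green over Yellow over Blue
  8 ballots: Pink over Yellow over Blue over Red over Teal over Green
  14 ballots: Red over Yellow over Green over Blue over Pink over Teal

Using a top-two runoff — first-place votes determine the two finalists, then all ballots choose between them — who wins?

Red

Round 1 first-place votes: Teal 0, Blue 13, Pink 16, Yellow 0, Red 27, Green 36. Green and Red advance.
Runoff: Green is ranked above Red on 44 ballots, Red above Green on 48.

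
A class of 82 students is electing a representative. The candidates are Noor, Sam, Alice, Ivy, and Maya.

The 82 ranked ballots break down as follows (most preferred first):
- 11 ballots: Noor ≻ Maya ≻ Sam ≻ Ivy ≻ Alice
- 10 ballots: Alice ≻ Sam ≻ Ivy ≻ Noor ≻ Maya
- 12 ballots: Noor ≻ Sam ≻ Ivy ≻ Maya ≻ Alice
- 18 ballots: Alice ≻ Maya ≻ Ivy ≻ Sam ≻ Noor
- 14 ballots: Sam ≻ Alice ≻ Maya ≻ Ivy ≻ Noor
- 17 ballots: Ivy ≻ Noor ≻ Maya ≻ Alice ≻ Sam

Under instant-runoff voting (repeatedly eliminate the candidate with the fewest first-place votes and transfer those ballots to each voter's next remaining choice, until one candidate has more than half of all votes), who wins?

Alice

Round 1: Noor 23, Sam 14, Alice 28, Ivy 17, Maya 0. Maya eliminated.
Round 2: Noor 23, Sam 14, Alice 28, Ivy 17. Sam eliminated.
Round 3: Noor 23, Alice 42, Ivy 17. Alice has a majority (≥42).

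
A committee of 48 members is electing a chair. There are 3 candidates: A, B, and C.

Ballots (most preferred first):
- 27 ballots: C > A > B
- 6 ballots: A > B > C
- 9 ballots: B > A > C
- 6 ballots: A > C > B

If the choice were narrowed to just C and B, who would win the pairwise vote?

C is ranked above B on 33 ballots; B above C on 15.

C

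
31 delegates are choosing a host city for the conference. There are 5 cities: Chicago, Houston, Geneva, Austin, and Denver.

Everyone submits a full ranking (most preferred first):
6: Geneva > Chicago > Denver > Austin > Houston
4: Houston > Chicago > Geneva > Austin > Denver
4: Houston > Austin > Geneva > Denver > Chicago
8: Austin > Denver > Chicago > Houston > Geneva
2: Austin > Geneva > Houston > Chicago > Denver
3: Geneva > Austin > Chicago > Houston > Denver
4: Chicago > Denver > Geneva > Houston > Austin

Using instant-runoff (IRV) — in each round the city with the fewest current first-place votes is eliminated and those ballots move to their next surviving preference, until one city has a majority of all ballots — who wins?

Round 1: Chicago 4, Houston 8, Geneva 9, Austin 10, Denver 0. Denver eliminated.
Round 2: Chicago 4, Houston 8, Geneva 9, Austin 10. Chicago eliminated.
Round 3: Houston 8, Geneva 13, Austin 10. Houston eliminated.
Round 4: Geneva 17, Austin 14. Geneva has a majority (≥16).

Geneva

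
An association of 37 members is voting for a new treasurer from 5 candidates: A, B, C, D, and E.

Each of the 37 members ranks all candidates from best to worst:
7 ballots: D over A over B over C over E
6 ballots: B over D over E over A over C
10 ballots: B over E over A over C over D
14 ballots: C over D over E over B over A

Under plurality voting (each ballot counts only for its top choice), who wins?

B

First-place votes: A 0, B 16, C 14, D 7, E 0.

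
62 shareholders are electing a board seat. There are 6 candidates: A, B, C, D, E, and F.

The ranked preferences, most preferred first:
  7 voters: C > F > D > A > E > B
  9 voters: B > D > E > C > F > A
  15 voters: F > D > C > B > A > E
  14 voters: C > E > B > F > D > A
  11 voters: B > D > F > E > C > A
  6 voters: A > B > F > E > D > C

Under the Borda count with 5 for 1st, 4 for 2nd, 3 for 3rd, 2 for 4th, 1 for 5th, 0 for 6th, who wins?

A: 7×2 + 9×0 + 15×1 + 14×0 + 11×0 + 6×5 = 59
B: 7×0 + 9×5 + 15×2 + 14×3 + 11×5 + 6×4 = 196
C: 7×5 + 9×2 + 15×3 + 14×5 + 11×1 + 6×0 = 179
D: 7×3 + 9×4 + 15×4 + 14×1 + 11×4 + 6×1 = 181
E: 7×1 + 9×3 + 15×0 + 14×4 + 11×2 + 6×2 = 124
F: 7×4 + 9×1 + 15×5 + 14×2 + 11×3 + 6×3 = 191

B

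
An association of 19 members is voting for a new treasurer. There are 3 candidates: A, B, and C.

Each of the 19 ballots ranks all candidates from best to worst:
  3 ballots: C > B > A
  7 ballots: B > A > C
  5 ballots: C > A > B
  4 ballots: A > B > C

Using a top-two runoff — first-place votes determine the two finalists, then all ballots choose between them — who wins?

Round 1 first-place votes: A 4, B 7, C 8. C and B advance.
Runoff: C is ranked above B on 8 ballots, B above C on 11.

B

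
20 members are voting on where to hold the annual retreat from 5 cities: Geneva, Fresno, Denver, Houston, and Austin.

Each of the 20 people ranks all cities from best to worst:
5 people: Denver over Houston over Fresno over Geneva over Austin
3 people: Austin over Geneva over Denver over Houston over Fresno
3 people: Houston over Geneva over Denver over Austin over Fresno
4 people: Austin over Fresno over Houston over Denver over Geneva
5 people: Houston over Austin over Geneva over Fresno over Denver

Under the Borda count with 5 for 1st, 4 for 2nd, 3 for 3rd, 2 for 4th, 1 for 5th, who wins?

Geneva: 5×2 + 3×4 + 3×4 + 4×1 + 5×3 = 53
Fresno: 5×3 + 3×1 + 3×1 + 4×4 + 5×2 = 47
Denver: 5×5 + 3×3 + 3×3 + 4×2 + 5×1 = 56
Houston: 5×4 + 3×2 + 3×5 + 4×3 + 5×5 = 78
Austin: 5×1 + 3×5 + 3×2 + 4×5 + 5×4 = 66

Houston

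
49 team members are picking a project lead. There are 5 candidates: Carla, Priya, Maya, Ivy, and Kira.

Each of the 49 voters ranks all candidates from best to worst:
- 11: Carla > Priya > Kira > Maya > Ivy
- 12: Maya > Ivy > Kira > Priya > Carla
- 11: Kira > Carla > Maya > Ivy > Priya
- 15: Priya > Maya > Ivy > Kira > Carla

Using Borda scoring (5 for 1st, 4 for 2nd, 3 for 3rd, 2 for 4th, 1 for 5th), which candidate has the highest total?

Maya

Carla: 11×5 + 12×1 + 11×4 + 15×1 = 126
Priya: 11×4 + 12×2 + 11×1 + 15×5 = 154
Maya: 11×2 + 12×5 + 11×3 + 15×4 = 175
Ivy: 11×1 + 12×4 + 11×2 + 15×3 = 126
Kira: 11×3 + 12×3 + 11×5 + 15×2 = 154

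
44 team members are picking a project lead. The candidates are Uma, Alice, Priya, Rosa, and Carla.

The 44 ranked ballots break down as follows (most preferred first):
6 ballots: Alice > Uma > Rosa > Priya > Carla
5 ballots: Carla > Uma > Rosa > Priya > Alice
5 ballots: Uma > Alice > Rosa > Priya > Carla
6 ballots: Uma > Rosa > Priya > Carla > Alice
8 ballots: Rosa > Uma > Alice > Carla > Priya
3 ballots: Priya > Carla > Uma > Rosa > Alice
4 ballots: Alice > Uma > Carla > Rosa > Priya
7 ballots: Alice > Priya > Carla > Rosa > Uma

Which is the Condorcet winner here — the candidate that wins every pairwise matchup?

Uma

Uma vs Alice: 27–17
Uma vs Priya: 34–10
Uma vs Rosa: 29–15
Uma vs Carla: 29–15
Uma beats every other candidate.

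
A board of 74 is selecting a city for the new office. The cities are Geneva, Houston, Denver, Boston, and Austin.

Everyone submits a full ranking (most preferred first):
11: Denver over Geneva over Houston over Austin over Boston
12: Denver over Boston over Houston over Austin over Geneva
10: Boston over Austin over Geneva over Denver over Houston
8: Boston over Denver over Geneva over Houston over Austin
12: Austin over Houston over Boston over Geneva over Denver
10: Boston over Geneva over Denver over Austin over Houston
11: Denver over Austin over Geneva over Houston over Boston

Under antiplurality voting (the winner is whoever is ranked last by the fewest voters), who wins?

Last-place votes: Geneva 12, Houston 20, Denver 12, Boston 22, Austin 8.

Austin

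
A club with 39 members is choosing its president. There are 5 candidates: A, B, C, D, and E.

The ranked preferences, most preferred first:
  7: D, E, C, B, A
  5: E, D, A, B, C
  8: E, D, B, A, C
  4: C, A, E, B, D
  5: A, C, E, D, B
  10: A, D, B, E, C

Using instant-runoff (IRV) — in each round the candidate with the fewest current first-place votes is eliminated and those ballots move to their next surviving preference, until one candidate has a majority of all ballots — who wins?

E

Round 1: A 15, B 0, C 4, D 7, E 13. B eliminated.
Round 2: A 15, C 4, D 7, E 13. C eliminated.
Round 3: A 19, D 7, E 13. D eliminated.
Round 4: A 19, E 20. E has a majority (≥20).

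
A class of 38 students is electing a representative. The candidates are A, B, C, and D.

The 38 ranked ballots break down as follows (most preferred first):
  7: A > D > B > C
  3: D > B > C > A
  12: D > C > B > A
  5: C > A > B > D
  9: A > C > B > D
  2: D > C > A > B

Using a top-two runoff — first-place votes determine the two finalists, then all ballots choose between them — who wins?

A

Round 1 first-place votes: A 16, B 0, C 5, D 17. D and A advance.
Runoff: D is ranked above A on 17 ballots, A above D on 21.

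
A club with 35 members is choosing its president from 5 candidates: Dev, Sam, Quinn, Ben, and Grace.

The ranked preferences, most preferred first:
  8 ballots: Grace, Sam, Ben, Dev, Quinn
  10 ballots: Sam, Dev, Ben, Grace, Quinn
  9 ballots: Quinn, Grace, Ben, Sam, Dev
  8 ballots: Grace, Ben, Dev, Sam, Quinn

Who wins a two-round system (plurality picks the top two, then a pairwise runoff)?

Grace

Round 1 first-place votes: Dev 0, Sam 10, Quinn 9, Ben 0, Grace 16. Grace and Sam advance.
Runoff: Grace is ranked above Sam on 25 ballots, Sam above Grace on 10.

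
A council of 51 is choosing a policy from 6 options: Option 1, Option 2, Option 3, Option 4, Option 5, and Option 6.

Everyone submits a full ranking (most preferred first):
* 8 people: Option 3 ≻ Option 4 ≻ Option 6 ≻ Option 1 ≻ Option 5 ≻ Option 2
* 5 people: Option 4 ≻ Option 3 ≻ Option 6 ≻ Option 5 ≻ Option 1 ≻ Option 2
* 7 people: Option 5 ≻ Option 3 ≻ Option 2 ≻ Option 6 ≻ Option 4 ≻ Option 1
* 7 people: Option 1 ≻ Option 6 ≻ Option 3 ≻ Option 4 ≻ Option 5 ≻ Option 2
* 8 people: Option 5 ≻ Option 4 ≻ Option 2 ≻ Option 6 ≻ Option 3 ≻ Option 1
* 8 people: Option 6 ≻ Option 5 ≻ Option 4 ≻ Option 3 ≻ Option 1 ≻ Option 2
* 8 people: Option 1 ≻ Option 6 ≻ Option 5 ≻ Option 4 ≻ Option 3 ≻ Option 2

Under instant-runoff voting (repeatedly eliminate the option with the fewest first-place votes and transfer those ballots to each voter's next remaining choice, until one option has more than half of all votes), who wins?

Option 5

Round 1: Option 1 15, Option 2 0, Option 3 8, Option 4 5, Option 5 15, Option 6 8. Option 2 eliminated.
Round 2: Option 1 15, Option 3 8, Option 4 5, Option 5 15, Option 6 8. Option 4 eliminated.
Round 3: Option 1 15, Option 3 13, Option 5 15, Option 6 8. Option 6 eliminated.
Round 4: Option 1 15, Option 3 13, Option 5 23. Option 3 eliminated.
Round 5: Option 1 23, Option 5 28. Option 5 has a majority (≥26).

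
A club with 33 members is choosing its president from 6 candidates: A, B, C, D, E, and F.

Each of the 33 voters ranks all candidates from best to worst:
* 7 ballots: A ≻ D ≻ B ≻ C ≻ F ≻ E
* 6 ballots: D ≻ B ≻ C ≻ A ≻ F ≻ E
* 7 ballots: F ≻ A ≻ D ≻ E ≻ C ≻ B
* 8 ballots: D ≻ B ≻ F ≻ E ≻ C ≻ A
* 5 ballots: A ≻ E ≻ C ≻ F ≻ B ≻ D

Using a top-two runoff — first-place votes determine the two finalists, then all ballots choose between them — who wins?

Round 1 first-place votes: A 12, B 0, C 0, D 14, E 0, F 7. D and A advance.
Runoff: D is ranked above A on 14 ballots, A above D on 19.

A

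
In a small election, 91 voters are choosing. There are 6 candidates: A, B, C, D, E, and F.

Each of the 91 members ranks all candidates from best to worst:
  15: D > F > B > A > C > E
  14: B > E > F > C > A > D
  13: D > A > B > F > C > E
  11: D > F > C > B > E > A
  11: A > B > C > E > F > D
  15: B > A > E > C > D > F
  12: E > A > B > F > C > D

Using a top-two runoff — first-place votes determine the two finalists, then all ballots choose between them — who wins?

B

Round 1 first-place votes: A 11, B 29, C 0, D 39, E 12, F 0. D and B advance.
Runoff: D is ranked above B on 39 ballots, B above D on 52.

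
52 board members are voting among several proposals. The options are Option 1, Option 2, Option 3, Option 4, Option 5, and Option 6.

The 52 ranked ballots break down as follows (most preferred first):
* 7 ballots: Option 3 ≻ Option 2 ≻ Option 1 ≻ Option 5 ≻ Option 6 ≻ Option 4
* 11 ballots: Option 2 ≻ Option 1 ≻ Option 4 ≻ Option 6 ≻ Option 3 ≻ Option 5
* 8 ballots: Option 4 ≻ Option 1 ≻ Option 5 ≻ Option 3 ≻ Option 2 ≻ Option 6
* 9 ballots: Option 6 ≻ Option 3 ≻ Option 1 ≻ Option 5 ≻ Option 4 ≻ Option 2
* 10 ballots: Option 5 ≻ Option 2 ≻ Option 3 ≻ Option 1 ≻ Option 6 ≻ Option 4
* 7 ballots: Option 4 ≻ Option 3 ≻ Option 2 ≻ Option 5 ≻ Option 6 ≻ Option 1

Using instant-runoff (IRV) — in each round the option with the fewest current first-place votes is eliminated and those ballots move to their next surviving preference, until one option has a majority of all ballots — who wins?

Option 5

Round 1: Option 1 0, Option 2 11, Option 3 7, Option 4 15, Option 5 10, Option 6 9. Option 1 eliminated.
Round 2: Option 2 11, Option 3 7, Option 4 15, Option 5 10, Option 6 9. Option 3 eliminated.
Round 3: Option 2 18, Option 4 15, Option 5 10, Option 6 9. Option 6 eliminated.
Round 4: Option 2 18, Option 4 15, Option 5 19. Option 4 eliminated.
Round 5: Option 2 25, Option 5 27. Option 5 has a majority (≥27).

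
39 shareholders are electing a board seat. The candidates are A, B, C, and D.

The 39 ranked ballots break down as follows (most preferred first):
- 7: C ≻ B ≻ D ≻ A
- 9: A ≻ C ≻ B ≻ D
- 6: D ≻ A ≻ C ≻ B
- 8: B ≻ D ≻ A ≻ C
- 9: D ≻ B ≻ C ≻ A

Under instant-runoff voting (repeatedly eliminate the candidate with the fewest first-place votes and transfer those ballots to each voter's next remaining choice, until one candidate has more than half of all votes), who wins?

B

Round 1: A 9, B 8, C 7, D 15. C eliminated.
Round 2: A 9, B 15, D 15. A eliminated.
Round 3: B 24, D 15. B has a majority (≥20).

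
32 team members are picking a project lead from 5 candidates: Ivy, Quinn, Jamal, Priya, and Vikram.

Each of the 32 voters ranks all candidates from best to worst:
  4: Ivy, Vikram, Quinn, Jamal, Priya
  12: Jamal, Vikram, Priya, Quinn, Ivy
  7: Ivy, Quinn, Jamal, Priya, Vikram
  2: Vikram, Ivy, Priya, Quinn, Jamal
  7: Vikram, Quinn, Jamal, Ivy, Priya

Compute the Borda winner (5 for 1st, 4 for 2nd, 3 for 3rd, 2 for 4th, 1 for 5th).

Ivy: 4×5 + 12×1 + 7×5 + 2×4 + 7×2 = 89
Quinn: 4×3 + 12×2 + 7×4 + 2×2 + 7×4 = 96
Jamal: 4×2 + 12×5 + 7×3 + 2×1 + 7×3 = 112
Priya: 4×1 + 12×3 + 7×2 + 2×3 + 7×1 = 67
Vikram: 4×4 + 12×4 + 7×1 + 2×5 + 7×5 = 116

Vikram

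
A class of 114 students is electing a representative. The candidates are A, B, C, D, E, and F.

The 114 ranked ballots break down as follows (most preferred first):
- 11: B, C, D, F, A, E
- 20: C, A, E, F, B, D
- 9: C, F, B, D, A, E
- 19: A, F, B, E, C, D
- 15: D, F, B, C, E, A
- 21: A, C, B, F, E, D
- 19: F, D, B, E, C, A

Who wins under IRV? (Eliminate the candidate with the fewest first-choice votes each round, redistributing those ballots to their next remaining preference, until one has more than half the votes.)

Round 1: A 40, B 11, C 29, D 15, E 0, F 19. E eliminated.
Round 2: A 40, B 11, C 29, D 15, F 19. B eliminated.
Round 3: A 40, C 40, D 15, F 19. D eliminated.
Round 4: A 40, C 40, F 34. F eliminated.
Round 5: A 40, C 74. C has a majority (≥58).

C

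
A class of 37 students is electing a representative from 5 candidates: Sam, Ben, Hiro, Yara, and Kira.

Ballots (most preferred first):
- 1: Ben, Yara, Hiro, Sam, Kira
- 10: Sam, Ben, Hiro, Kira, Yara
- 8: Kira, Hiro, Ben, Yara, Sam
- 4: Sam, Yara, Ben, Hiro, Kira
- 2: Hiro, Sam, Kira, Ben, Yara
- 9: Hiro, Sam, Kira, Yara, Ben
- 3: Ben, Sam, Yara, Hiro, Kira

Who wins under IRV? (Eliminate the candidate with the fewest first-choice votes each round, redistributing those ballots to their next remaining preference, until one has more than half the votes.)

Hiro

Round 1: Sam 14, Ben 4, Hiro 11, Yara 0, Kira 8. Yara eliminated.
Round 2: Sam 14, Ben 4, Hiro 11, Kira 8. Ben eliminated.
Round 3: Sam 17, Hiro 12, Kira 8. Kira eliminated.
Round 4: Sam 17, Hiro 20. Hiro has a majority (≥19).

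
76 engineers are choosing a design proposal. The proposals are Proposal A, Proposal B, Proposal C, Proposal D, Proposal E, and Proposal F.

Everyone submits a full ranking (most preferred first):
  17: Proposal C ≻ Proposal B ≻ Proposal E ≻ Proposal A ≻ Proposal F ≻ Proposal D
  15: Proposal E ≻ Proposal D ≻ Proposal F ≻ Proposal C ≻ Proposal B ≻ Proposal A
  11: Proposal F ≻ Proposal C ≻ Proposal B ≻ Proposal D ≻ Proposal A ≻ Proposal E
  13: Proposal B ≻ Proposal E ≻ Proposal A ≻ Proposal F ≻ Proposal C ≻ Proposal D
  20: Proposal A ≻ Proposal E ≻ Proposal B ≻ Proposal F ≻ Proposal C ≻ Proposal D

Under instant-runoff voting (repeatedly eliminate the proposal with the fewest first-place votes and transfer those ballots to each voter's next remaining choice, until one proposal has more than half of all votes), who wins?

Round 1: Proposal A 20, Proposal B 13, Proposal C 17, Proposal D 0, Proposal E 15, Proposal F 11. Proposal D eliminated.
Round 2: Proposal A 20, Proposal B 13, Proposal C 17, Proposal E 15, Proposal F 11. Proposal F eliminated.
Round 3: Proposal A 20, Proposal B 13, Proposal C 28, Proposal E 15. Proposal B eliminated.
Round 4: Proposal A 20, Proposal C 28, Proposal E 28. Proposal A eliminated.
Round 5: Proposal C 28, Proposal E 48. Proposal E has a majority (≥39).

Proposal E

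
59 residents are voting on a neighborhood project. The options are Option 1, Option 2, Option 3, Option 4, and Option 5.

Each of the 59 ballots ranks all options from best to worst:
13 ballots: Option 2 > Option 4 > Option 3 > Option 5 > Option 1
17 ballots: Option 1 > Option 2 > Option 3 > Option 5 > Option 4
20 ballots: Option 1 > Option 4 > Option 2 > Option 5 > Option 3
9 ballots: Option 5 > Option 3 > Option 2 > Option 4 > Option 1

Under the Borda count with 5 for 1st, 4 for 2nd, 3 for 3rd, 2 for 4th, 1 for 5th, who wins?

Option 2

Option 1: 13×1 + 17×5 + 20×5 + 9×1 = 207
Option 2: 13×5 + 17×4 + 20×3 + 9×3 = 220
Option 3: 13×3 + 17×3 + 20×1 + 9×4 = 146
Option 4: 13×4 + 17×1 + 20×4 + 9×2 = 167
Option 5: 13×2 + 17×2 + 20×2 + 9×5 = 145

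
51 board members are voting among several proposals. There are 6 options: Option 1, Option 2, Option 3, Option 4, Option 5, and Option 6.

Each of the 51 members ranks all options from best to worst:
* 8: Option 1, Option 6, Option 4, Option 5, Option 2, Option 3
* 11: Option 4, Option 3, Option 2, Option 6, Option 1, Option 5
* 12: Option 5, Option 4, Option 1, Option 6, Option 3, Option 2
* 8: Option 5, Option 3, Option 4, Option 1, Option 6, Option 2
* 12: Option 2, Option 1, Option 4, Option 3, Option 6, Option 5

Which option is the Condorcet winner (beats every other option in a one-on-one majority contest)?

Option 4

Option 4 vs Option 1: 31–20
Option 4 vs Option 2: 39–12
Option 4 vs Option 3: 43–8
Option 4 vs Option 5: 31–20
Option 4 vs Option 6: 43–8
Option 4 beats every other option.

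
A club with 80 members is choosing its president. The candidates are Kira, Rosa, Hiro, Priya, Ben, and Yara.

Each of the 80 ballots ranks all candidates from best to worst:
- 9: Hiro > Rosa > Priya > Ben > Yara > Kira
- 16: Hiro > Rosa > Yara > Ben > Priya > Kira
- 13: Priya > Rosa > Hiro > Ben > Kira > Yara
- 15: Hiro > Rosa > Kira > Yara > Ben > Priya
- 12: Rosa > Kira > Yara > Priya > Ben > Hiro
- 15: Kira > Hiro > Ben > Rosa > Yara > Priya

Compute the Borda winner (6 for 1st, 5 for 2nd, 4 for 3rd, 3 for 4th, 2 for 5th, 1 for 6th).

Rosa

Kira: 9×1 + 16×1 + 13×2 + 15×4 + 12×5 + 15×6 = 261
Rosa: 9×5 + 16×5 + 13×5 + 15×5 + 12×6 + 15×3 = 382
Hiro: 9×6 + 16×6 + 13×4 + 15×6 + 12×1 + 15×5 = 379
Priya: 9×4 + 16×2 + 13×6 + 15×1 + 12×3 + 15×1 = 212
Ben: 9×3 + 16×3 + 13×3 + 15×2 + 12×2 + 15×4 = 228
Yara: 9×2 + 16×4 + 13×1 + 15×3 + 12×4 + 15×2 = 218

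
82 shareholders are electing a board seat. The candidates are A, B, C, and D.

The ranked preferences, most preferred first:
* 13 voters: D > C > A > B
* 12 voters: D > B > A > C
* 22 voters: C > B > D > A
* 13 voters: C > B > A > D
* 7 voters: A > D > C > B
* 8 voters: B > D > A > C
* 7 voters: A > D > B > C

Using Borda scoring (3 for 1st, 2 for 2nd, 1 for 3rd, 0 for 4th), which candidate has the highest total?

A: 13×1 + 12×1 + 22×0 + 13×1 + 7×3 + 8×1 + 7×3 = 88
B: 13×0 + 12×2 + 22×2 + 13×2 + 7×0 + 8×3 + 7×1 = 125
C: 13×2 + 12×0 + 22×3 + 13×3 + 7×1 + 8×0 + 7×0 = 138
D: 13×3 + 12×3 + 22×1 + 13×0 + 7×2 + 8×2 + 7×2 = 141

D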